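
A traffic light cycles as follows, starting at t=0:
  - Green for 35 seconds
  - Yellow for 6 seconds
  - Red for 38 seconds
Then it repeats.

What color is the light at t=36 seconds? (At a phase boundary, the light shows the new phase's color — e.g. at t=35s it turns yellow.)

Answer: yellow

Derivation:
Cycle length = 35 + 6 + 38 = 79s
t = 36, phase_t = 36 mod 79 = 36
35 <= 36 < 41 (yellow end) → YELLOW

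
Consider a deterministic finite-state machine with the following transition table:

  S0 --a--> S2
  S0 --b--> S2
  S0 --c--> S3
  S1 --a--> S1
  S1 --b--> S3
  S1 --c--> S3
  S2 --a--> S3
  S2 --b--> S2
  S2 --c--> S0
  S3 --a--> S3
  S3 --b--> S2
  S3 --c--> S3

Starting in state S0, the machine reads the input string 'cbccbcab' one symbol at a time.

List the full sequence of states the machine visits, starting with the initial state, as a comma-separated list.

Start: S0
  read 'c': S0 --c--> S3
  read 'b': S3 --b--> S2
  read 'c': S2 --c--> S0
  read 'c': S0 --c--> S3
  read 'b': S3 --b--> S2
  read 'c': S2 --c--> S0
  read 'a': S0 --a--> S2
  read 'b': S2 --b--> S2

Answer: S0, S3, S2, S0, S3, S2, S0, S2, S2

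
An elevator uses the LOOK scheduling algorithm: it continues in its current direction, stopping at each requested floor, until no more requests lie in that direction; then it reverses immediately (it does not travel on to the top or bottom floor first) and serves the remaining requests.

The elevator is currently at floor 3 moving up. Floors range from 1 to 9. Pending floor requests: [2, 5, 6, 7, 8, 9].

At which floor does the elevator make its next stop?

Answer: 5

Derivation:
Current floor: 3, direction: up
Requests above: [5, 6, 7, 8, 9]
Requests below: [2]
Moving up and requests lie above → nearest above is min([5, 6, 7, 8, 9]) = 5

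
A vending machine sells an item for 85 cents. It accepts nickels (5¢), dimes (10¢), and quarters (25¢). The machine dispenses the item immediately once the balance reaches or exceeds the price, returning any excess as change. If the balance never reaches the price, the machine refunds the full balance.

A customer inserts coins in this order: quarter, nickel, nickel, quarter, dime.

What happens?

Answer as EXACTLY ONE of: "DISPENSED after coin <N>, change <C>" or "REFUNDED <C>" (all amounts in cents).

Price: 85¢
Coin 1 (quarter, 25¢): balance = 25¢
Coin 2 (nickel, 5¢): balance = 30¢
Coin 3 (nickel, 5¢): balance = 35¢
Coin 4 (quarter, 25¢): balance = 60¢
Coin 5 (dime, 10¢): balance = 70¢
All coins inserted, balance 70¢ < price 85¢ → REFUND 70¢

Answer: REFUNDED 70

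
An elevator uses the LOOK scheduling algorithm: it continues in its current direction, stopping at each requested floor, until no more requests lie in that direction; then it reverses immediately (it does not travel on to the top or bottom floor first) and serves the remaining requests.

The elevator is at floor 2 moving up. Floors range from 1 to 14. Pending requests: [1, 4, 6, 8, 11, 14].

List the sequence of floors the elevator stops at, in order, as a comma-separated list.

Current: 2, moving UP
Serve above first (ascending): [4, 6, 8, 11, 14]
Then reverse, serve below (descending): [1]

Answer: 4, 6, 8, 11, 14, 1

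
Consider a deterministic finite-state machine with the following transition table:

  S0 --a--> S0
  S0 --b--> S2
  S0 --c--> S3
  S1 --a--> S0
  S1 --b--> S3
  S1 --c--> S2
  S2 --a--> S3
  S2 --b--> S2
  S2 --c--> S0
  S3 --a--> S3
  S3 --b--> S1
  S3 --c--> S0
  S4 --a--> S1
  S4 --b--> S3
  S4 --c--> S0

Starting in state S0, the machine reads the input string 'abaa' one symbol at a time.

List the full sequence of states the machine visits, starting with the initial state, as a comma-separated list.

Start: S0
  read 'a': S0 --a--> S0
  read 'b': S0 --b--> S2
  read 'a': S2 --a--> S3
  read 'a': S3 --a--> S3

Answer: S0, S0, S2, S3, S3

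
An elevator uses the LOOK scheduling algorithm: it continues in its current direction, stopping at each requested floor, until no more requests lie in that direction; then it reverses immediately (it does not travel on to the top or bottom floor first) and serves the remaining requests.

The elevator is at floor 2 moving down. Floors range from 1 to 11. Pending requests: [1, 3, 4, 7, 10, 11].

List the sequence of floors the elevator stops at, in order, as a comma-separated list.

Answer: 1, 3, 4, 7, 10, 11

Derivation:
Current: 2, moving DOWN
Serve below first (descending): [1]
Then reverse, serve above (ascending): [3, 4, 7, 10, 11]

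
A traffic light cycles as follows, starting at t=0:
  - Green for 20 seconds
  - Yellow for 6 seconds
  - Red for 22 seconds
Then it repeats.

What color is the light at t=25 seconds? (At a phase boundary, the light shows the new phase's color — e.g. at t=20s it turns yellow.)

Cycle length = 20 + 6 + 22 = 48s
t = 25, phase_t = 25 mod 48 = 25
20 <= 25 < 26 (yellow end) → YELLOW

Answer: yellow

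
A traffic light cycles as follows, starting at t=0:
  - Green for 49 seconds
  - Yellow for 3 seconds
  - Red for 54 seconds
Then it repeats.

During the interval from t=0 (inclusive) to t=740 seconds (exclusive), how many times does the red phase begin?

Answer: 7

Derivation:
Cycle = 49+3+54 = 106s
red phase starts at t = k*106 + 52 for k=0,1,2,...
Need k*106+52 < 740 → k < 6.491
k ∈ {0, ..., 6} → 7 starts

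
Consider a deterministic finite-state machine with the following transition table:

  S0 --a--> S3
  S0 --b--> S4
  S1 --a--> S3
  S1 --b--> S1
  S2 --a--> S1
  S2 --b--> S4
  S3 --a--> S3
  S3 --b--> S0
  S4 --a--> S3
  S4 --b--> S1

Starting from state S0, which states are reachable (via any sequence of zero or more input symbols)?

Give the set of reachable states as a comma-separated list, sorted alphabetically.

BFS from S0:
  visit S0: S0--a-->S3 (new), S0--b-->S4 (new)
  visit S3: S3--a-->S3 (seen), S3--b-->S0 (seen)
  visit S4: S4--a-->S3 (seen), S4--b-->S1 (new)
  visit S1: S1--a-->S3 (seen), S1--b-->S1 (seen)

Answer: S0, S1, S3, S4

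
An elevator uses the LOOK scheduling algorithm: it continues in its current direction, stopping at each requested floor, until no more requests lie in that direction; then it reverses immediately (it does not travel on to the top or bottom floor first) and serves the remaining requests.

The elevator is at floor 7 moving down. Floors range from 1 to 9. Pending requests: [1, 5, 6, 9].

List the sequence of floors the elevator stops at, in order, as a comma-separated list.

Current: 7, moving DOWN
Serve below first (descending): [6, 5, 1]
Then reverse, serve above (ascending): [9]

Answer: 6, 5, 1, 9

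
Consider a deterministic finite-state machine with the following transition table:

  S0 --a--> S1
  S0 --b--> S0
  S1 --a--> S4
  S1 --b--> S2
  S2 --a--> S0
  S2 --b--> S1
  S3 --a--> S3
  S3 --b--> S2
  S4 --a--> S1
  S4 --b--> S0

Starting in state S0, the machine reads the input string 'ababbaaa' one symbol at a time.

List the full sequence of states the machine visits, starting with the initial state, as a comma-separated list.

Start: S0
  read 'a': S0 --a--> S1
  read 'b': S1 --b--> S2
  read 'a': S2 --a--> S0
  read 'b': S0 --b--> S0
  read 'b': S0 --b--> S0
  read 'a': S0 --a--> S1
  read 'a': S1 --a--> S4
  read 'a': S4 --a--> S1

Answer: S0, S1, S2, S0, S0, S0, S1, S4, S1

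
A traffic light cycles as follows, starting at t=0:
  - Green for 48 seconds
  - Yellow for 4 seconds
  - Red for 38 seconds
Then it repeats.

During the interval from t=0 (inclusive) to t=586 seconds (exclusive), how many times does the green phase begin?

Cycle = 48+4+38 = 90s
green phase starts at t = k*90 + 0 for k=0,1,2,...
Need k*90+0 < 586 → k < 6.511
k ∈ {0, ..., 6} → 7 starts

Answer: 7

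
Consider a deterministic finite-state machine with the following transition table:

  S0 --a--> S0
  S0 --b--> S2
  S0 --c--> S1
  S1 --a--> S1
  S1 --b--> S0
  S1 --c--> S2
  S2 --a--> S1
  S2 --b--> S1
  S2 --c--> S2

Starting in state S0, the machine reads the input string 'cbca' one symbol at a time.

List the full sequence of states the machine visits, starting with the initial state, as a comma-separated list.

Answer: S0, S1, S0, S1, S1

Derivation:
Start: S0
  read 'c': S0 --c--> S1
  read 'b': S1 --b--> S0
  read 'c': S0 --c--> S1
  read 'a': S1 --a--> S1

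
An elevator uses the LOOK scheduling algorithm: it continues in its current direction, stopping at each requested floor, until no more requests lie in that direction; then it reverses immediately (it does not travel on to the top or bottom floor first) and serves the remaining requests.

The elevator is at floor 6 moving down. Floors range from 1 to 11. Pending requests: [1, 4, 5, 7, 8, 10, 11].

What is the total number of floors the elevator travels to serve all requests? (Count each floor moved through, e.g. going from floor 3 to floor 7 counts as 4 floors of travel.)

Answer: 15

Derivation:
Start at floor 6 moving down, LOOK stop order: [5, 4, 1, 7, 8, 10, 11]
  6 → 5: |5-6| = 1, total = 1
  5 → 4: |4-5| = 1, total = 2
  4 → 1: |1-4| = 3, total = 5
  1 → 7: |7-1| = 6, total = 11
  7 → 8: |8-7| = 1, total = 12
  8 → 10: |10-8| = 2, total = 14
  10 → 11: |11-10| = 1, total = 15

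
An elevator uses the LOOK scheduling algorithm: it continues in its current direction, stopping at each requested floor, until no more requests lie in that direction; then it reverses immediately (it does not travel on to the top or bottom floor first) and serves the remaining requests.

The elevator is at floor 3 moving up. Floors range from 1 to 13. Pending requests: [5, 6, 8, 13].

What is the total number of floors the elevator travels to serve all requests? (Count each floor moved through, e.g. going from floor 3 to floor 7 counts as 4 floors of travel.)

Answer: 10

Derivation:
Start at floor 3 moving up, LOOK stop order: [5, 6, 8, 13]
  3 → 5: |5-3| = 2, total = 2
  5 → 6: |6-5| = 1, total = 3
  6 → 8: |8-6| = 2, total = 5
  8 → 13: |13-8| = 5, total = 10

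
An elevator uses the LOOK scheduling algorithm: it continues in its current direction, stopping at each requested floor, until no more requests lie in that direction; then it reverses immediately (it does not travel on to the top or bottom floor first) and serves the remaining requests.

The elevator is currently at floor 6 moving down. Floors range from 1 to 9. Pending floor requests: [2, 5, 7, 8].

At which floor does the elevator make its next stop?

Current floor: 6, direction: down
Requests above: [7, 8]
Requests below: [2, 5]
Moving down and requests lie below → nearest below is max([2, 5]) = 5

Answer: 5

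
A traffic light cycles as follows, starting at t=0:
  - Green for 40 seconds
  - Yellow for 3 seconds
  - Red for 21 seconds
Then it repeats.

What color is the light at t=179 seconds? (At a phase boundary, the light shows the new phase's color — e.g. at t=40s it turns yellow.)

Answer: red

Derivation:
Cycle length = 40 + 3 + 21 = 64s
t = 179, phase_t = 179 mod 64 = 51
51 >= 43 → RED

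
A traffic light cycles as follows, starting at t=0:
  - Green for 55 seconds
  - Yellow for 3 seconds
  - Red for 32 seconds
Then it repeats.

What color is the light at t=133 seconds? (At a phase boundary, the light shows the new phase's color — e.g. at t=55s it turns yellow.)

Cycle length = 55 + 3 + 32 = 90s
t = 133, phase_t = 133 mod 90 = 43
43 < 55 (green end) → GREEN

Answer: green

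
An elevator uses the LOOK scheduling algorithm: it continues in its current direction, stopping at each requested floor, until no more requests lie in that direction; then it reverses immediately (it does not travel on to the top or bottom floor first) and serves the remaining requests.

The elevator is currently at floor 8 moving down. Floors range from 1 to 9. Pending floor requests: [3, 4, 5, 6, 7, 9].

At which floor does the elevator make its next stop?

Current floor: 8, direction: down
Requests above: [9]
Requests below: [3, 4, 5, 6, 7]
Moving down and requests lie below → nearest below is max([3, 4, 5, 6, 7]) = 7

Answer: 7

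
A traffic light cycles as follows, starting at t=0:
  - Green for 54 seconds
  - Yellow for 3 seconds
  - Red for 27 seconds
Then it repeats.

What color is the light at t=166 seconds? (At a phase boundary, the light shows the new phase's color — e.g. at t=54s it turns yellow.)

Cycle length = 54 + 3 + 27 = 84s
t = 166, phase_t = 166 mod 84 = 82
82 >= 57 → RED

Answer: red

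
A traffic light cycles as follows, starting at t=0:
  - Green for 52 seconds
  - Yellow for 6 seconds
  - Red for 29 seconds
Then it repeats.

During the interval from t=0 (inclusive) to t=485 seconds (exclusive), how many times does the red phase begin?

Answer: 5

Derivation:
Cycle = 52+6+29 = 87s
red phase starts at t = k*87 + 58 for k=0,1,2,...
Need k*87+58 < 485 → k < 4.908
k ∈ {0, ..., 4} → 5 starts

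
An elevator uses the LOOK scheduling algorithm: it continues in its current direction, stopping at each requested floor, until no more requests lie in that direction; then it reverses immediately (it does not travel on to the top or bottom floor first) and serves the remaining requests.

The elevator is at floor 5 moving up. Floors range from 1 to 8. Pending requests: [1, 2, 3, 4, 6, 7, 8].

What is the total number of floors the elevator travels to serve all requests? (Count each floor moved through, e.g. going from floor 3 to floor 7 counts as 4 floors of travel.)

Start at floor 5 moving up, LOOK stop order: [6, 7, 8, 4, 3, 2, 1]
  5 → 6: |6-5| = 1, total = 1
  6 → 7: |7-6| = 1, total = 2
  7 → 8: |8-7| = 1, total = 3
  8 → 4: |4-8| = 4, total = 7
  4 → 3: |3-4| = 1, total = 8
  3 → 2: |2-3| = 1, total = 9
  2 → 1: |1-2| = 1, total = 10

Answer: 10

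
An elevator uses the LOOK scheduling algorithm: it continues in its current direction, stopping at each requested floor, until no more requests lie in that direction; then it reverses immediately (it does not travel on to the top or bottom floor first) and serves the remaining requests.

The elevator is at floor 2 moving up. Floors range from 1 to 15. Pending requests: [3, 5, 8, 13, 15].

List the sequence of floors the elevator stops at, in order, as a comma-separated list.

Current: 2, moving UP
Serve above first (ascending): [3, 5, 8, 13, 15]
Then reverse, serve below (descending): []

Answer: 3, 5, 8, 13, 15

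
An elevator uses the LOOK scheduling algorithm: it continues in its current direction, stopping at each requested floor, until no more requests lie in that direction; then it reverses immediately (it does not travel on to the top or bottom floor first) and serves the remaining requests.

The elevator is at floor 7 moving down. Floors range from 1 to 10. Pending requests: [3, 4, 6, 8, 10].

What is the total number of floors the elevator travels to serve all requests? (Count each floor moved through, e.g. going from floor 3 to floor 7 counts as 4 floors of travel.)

Answer: 11

Derivation:
Start at floor 7 moving down, LOOK stop order: [6, 4, 3, 8, 10]
  7 → 6: |6-7| = 1, total = 1
  6 → 4: |4-6| = 2, total = 3
  4 → 3: |3-4| = 1, total = 4
  3 → 8: |8-3| = 5, total = 9
  8 → 10: |10-8| = 2, total = 11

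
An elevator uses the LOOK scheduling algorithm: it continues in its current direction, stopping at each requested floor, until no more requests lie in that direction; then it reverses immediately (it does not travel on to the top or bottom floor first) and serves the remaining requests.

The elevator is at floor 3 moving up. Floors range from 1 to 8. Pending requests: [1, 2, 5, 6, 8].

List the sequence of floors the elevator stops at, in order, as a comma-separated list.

Current: 3, moving UP
Serve above first (ascending): [5, 6, 8]
Then reverse, serve below (descending): [2, 1]

Answer: 5, 6, 8, 2, 1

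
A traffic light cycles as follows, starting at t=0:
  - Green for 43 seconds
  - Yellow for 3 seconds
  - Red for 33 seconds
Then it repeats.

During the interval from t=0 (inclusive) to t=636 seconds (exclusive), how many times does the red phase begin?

Cycle = 43+3+33 = 79s
red phase starts at t = k*79 + 46 for k=0,1,2,...
Need k*79+46 < 636 → k < 7.468
k ∈ {0, ..., 7} → 8 starts

Answer: 8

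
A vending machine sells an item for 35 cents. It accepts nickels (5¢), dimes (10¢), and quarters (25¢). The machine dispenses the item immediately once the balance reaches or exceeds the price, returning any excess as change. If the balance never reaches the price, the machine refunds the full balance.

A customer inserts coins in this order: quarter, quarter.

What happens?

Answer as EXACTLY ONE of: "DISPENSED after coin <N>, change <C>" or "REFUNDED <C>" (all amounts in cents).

Price: 35¢
Coin 1 (quarter, 25¢): balance = 25¢
Coin 2 (quarter, 25¢): balance = 50¢
  → balance >= price → DISPENSE, change = 50 - 35 = 15¢

Answer: DISPENSED after coin 2, change 15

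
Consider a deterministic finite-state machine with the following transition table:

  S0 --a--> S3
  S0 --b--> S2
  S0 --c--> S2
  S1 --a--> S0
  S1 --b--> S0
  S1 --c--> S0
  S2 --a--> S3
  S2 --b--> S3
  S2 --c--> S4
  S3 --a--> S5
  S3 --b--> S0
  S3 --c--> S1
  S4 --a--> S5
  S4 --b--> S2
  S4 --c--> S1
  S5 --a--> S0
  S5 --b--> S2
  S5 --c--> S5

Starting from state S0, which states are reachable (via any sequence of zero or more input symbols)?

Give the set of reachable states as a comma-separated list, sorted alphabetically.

BFS from S0:
  visit S0: S0--a-->S3 (new), S0--b-->S2 (new), S0--c-->S2 (seen)
  visit S3: S3--a-->S5 (new), S3--b-->S0 (seen), S3--c-->S1 (new)
  visit S2: S2--a-->S3 (seen), S2--b-->S3 (seen), S2--c-->S4 (new)
  visit S5: S5--a-->S0 (seen), S5--b-->S2 (seen), S5--c-->S5 (seen)
  visit S1: S1--a-->S0 (seen), S1--b-->S0 (seen), S1--c-->S0 (seen)
  visit S4: S4--a-->S5 (seen), S4--b-->S2 (seen), S4--c-->S1 (seen)

Answer: S0, S1, S2, S3, S4, S5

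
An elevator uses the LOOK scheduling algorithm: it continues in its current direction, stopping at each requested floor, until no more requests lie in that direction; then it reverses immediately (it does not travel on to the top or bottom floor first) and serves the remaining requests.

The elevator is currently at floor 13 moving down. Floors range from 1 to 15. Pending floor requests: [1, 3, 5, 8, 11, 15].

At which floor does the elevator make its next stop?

Current floor: 13, direction: down
Requests above: [15]
Requests below: [1, 3, 5, 8, 11]
Moving down and requests lie below → nearest below is max([1, 3, 5, 8, 11]) = 11

Answer: 11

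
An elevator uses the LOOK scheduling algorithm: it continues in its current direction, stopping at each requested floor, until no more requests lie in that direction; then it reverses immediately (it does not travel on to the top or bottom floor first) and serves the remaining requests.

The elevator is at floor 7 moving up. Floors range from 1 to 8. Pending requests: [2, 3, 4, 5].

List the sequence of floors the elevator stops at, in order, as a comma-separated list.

Answer: 5, 4, 3, 2

Derivation:
Current: 7, moving UP
Serve above first (ascending): []
Then reverse, serve below (descending): [5, 4, 3, 2]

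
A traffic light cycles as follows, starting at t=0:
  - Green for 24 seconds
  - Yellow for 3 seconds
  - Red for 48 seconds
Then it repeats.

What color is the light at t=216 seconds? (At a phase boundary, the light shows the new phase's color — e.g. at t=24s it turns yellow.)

Cycle length = 24 + 3 + 48 = 75s
t = 216, phase_t = 216 mod 75 = 66
66 >= 27 → RED

Answer: red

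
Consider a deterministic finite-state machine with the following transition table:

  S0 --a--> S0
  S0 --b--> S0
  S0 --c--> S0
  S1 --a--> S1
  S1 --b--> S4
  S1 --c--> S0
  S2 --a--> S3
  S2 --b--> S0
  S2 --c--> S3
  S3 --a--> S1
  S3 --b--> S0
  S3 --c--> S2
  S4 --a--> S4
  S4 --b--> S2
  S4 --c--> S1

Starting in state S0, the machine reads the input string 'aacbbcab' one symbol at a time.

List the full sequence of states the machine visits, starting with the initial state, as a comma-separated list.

Answer: S0, S0, S0, S0, S0, S0, S0, S0, S0

Derivation:
Start: S0
  read 'a': S0 --a--> S0
  read 'a': S0 --a--> S0
  read 'c': S0 --c--> S0
  read 'b': S0 --b--> S0
  read 'b': S0 --b--> S0
  read 'c': S0 --c--> S0
  read 'a': S0 --a--> S0
  read 'b': S0 --b--> S0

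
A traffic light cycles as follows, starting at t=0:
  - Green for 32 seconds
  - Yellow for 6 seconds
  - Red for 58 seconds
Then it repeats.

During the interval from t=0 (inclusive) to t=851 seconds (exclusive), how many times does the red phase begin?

Cycle = 32+6+58 = 96s
red phase starts at t = k*96 + 38 for k=0,1,2,...
Need k*96+38 < 851 → k < 8.469
k ∈ {0, ..., 8} → 9 starts

Answer: 9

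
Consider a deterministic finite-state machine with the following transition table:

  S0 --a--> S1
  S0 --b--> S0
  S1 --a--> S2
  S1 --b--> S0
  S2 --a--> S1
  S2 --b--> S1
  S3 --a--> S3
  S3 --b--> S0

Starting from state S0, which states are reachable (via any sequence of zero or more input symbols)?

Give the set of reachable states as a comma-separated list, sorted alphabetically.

Answer: S0, S1, S2

Derivation:
BFS from S0:
  visit S0: S0--a-->S1 (new), S0--b-->S0 (seen)
  visit S1: S1--a-->S2 (new), S1--b-->S0 (seen)
  visit S2: S2--a-->S1 (seen), S2--b-->S1 (seen)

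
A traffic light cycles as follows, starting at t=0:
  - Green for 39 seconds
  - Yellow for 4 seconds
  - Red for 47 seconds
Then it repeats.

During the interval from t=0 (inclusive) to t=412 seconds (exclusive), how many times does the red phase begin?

Cycle = 39+4+47 = 90s
red phase starts at t = k*90 + 43 for k=0,1,2,...
Need k*90+43 < 412 → k < 4.100
k ∈ {0, ..., 4} → 5 starts

Answer: 5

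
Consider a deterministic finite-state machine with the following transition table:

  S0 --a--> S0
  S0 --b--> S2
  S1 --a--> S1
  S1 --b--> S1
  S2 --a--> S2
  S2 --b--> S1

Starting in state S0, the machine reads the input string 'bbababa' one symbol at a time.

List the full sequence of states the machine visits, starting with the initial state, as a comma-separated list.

Start: S0
  read 'b': S0 --b--> S2
  read 'b': S2 --b--> S1
  read 'a': S1 --a--> S1
  read 'b': S1 --b--> S1
  read 'a': S1 --a--> S1
  read 'b': S1 --b--> S1
  read 'a': S1 --a--> S1

Answer: S0, S2, S1, S1, S1, S1, S1, S1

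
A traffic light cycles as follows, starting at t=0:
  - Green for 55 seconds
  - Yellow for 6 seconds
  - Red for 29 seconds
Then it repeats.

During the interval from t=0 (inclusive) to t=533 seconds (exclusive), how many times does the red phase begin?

Cycle = 55+6+29 = 90s
red phase starts at t = k*90 + 61 for k=0,1,2,...
Need k*90+61 < 533 → k < 5.244
k ∈ {0, ..., 5} → 6 starts

Answer: 6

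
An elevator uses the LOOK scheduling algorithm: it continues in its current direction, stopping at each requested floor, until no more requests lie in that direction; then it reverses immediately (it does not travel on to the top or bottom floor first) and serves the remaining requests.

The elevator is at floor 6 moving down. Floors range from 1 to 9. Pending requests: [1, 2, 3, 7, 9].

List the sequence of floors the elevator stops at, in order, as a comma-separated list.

Answer: 3, 2, 1, 7, 9

Derivation:
Current: 6, moving DOWN
Serve below first (descending): [3, 2, 1]
Then reverse, serve above (ascending): [7, 9]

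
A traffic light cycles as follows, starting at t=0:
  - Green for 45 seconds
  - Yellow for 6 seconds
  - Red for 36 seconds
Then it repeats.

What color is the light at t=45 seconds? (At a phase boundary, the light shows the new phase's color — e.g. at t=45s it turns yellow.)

Answer: yellow

Derivation:
Cycle length = 45 + 6 + 36 = 87s
t = 45, phase_t = 45 mod 87 = 45
45 <= 45 < 51 (yellow end) → YELLOW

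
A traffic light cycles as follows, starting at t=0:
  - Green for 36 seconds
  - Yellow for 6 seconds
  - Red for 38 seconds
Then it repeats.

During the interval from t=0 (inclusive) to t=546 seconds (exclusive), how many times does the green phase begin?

Cycle = 36+6+38 = 80s
green phase starts at t = k*80 + 0 for k=0,1,2,...
Need k*80+0 < 546 → k < 6.825
k ∈ {0, ..., 6} → 7 starts

Answer: 7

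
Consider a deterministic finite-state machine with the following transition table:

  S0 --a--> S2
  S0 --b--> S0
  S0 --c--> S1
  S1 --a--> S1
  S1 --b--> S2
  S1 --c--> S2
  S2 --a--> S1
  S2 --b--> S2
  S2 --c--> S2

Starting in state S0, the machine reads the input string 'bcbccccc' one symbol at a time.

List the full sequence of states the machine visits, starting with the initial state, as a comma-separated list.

Start: S0
  read 'b': S0 --b--> S0
  read 'c': S0 --c--> S1
  read 'b': S1 --b--> S2
  read 'c': S2 --c--> S2
  read 'c': S2 --c--> S2
  read 'c': S2 --c--> S2
  read 'c': S2 --c--> S2
  read 'c': S2 --c--> S2

Answer: S0, S0, S1, S2, S2, S2, S2, S2, S2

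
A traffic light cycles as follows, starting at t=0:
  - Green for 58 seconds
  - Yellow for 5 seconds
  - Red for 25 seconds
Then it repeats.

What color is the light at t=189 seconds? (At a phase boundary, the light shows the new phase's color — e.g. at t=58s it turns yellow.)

Answer: green

Derivation:
Cycle length = 58 + 5 + 25 = 88s
t = 189, phase_t = 189 mod 88 = 13
13 < 58 (green end) → GREEN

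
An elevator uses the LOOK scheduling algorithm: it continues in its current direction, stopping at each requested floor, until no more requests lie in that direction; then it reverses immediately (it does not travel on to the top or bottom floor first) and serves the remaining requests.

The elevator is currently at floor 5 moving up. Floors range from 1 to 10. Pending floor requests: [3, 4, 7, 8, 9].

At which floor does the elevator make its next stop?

Answer: 7

Derivation:
Current floor: 5, direction: up
Requests above: [7, 8, 9]
Requests below: [3, 4]
Moving up and requests lie above → nearest above is min([7, 8, 9]) = 7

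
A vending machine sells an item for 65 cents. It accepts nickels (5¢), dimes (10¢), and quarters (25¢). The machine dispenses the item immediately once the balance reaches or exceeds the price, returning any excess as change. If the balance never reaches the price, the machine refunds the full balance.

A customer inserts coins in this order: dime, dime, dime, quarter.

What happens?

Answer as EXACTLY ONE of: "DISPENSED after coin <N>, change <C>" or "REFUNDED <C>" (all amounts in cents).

Price: 65¢
Coin 1 (dime, 10¢): balance = 10¢
Coin 2 (dime, 10¢): balance = 20¢
Coin 3 (dime, 10¢): balance = 30¢
Coin 4 (quarter, 25¢): balance = 55¢
All coins inserted, balance 55¢ < price 65¢ → REFUND 55¢

Answer: REFUNDED 55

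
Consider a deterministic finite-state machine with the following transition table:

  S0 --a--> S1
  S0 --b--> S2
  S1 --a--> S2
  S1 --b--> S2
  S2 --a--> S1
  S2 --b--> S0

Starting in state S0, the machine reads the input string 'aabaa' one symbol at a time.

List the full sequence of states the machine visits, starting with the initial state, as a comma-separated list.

Answer: S0, S1, S2, S0, S1, S2

Derivation:
Start: S0
  read 'a': S0 --a--> S1
  read 'a': S1 --a--> S2
  read 'b': S2 --b--> S0
  read 'a': S0 --a--> S1
  read 'a': S1 --a--> S2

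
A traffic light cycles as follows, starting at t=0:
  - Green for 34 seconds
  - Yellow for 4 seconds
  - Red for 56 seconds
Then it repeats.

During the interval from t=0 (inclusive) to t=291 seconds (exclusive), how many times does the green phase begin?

Answer: 4

Derivation:
Cycle = 34+4+56 = 94s
green phase starts at t = k*94 + 0 for k=0,1,2,...
Need k*94+0 < 291 → k < 3.096
k ∈ {0, ..., 3} → 4 starts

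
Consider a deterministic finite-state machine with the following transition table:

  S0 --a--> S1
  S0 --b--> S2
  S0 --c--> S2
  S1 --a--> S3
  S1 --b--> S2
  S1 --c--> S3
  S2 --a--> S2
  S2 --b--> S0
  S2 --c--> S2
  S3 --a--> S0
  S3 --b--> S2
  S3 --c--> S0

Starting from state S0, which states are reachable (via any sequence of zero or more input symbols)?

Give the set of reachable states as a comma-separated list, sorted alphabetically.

BFS from S0:
  visit S0: S0--a-->S1 (new), S0--b-->S2 (new), S0--c-->S2 (seen)
  visit S1: S1--a-->S3 (new), S1--b-->S2 (seen), S1--c-->S3 (seen)
  visit S2: S2--a-->S2 (seen), S2--b-->S0 (seen), S2--c-->S2 (seen)
  visit S3: S3--a-->S0 (seen), S3--b-->S2 (seen), S3--c-->S0 (seen)

Answer: S0, S1, S2, S3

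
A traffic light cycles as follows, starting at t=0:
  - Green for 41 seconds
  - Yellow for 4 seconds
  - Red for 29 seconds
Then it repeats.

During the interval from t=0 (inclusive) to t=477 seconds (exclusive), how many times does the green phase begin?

Cycle = 41+4+29 = 74s
green phase starts at t = k*74 + 0 for k=0,1,2,...
Need k*74+0 < 477 → k < 6.446
k ∈ {0, ..., 6} → 7 starts

Answer: 7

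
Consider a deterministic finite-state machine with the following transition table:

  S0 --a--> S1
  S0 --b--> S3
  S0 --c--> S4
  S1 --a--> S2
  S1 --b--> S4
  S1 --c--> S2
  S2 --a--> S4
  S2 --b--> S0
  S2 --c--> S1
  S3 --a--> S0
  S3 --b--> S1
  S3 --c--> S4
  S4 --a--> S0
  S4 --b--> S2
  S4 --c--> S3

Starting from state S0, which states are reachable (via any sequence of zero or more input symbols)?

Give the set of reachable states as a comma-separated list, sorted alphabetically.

BFS from S0:
  visit S0: S0--a-->S1 (new), S0--b-->S3 (new), S0--c-->S4 (new)
  visit S1: S1--a-->S2 (new), S1--b-->S4 (seen), S1--c-->S2 (seen)
  visit S3: S3--a-->S0 (seen), S3--b-->S1 (seen), S3--c-->S4 (seen)
  visit S4: S4--a-->S0 (seen), S4--b-->S2 (seen), S4--c-->S3 (seen)
  visit S2: S2--a-->S4 (seen), S2--b-->S0 (seen), S2--c-->S1 (seen)

Answer: S0, S1, S2, S3, S4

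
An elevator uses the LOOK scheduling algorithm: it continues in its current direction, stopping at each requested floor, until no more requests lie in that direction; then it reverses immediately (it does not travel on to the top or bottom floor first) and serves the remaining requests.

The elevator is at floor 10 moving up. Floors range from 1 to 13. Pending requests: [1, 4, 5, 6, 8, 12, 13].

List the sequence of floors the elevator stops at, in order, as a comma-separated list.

Answer: 12, 13, 8, 6, 5, 4, 1

Derivation:
Current: 10, moving UP
Serve above first (ascending): [12, 13]
Then reverse, serve below (descending): [8, 6, 5, 4, 1]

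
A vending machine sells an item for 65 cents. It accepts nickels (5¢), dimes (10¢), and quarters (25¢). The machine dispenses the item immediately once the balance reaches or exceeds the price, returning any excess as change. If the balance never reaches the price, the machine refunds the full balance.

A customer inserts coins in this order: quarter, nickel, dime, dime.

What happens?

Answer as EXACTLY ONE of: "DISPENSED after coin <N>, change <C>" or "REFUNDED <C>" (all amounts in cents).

Answer: REFUNDED 50

Derivation:
Price: 65¢
Coin 1 (quarter, 25¢): balance = 25¢
Coin 2 (nickel, 5¢): balance = 30¢
Coin 3 (dime, 10¢): balance = 40¢
Coin 4 (dime, 10¢): balance = 50¢
All coins inserted, balance 50¢ < price 65¢ → REFUND 50¢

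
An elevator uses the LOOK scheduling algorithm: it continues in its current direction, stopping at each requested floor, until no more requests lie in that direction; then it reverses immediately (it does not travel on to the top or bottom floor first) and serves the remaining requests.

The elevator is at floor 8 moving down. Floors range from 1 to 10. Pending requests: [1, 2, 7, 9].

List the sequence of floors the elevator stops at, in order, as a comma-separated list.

Current: 8, moving DOWN
Serve below first (descending): [7, 2, 1]
Then reverse, serve above (ascending): [9]

Answer: 7, 2, 1, 9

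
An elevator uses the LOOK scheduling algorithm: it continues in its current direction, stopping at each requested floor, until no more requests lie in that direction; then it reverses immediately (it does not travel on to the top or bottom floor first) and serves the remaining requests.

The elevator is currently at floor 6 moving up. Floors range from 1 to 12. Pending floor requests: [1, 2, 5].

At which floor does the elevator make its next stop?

Answer: 5

Derivation:
Current floor: 6, direction: up
Requests above: []
Requests below: [1, 2, 5]
Moving up but no requests above → reverse; nearest below is max([1, 2, 5]) = 5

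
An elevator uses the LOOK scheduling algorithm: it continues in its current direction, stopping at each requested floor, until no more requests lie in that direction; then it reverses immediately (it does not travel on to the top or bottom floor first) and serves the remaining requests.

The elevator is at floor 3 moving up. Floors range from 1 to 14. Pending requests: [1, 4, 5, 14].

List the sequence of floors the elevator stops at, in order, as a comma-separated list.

Current: 3, moving UP
Serve above first (ascending): [4, 5, 14]
Then reverse, serve below (descending): [1]

Answer: 4, 5, 14, 1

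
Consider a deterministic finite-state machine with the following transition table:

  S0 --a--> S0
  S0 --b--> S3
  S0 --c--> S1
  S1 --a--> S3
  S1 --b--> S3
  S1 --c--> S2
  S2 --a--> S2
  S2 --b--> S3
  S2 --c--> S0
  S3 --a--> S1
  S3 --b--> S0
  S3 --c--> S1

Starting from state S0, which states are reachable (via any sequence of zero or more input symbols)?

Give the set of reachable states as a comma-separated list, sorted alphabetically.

Answer: S0, S1, S2, S3

Derivation:
BFS from S0:
  visit S0: S0--a-->S0 (seen), S0--b-->S3 (new), S0--c-->S1 (new)
  visit S3: S3--a-->S1 (seen), S3--b-->S0 (seen), S3--c-->S1 (seen)
  visit S1: S1--a-->S3 (seen), S1--b-->S3 (seen), S1--c-->S2 (new)
  visit S2: S2--a-->S2 (seen), S2--b-->S3 (seen), S2--c-->S0 (seen)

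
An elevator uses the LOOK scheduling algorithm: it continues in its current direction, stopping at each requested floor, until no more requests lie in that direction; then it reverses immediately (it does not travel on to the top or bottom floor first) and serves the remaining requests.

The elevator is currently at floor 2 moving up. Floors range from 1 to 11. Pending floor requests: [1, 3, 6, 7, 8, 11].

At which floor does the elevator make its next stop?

Answer: 3

Derivation:
Current floor: 2, direction: up
Requests above: [3, 6, 7, 8, 11]
Requests below: [1]
Moving up and requests lie above → nearest above is min([3, 6, 7, 8, 11]) = 3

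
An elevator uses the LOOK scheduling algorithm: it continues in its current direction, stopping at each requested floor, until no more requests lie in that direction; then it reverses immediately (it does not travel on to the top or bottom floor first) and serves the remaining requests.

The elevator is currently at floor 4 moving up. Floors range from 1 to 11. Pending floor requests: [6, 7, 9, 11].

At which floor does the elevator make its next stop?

Answer: 6

Derivation:
Current floor: 4, direction: up
Requests above: [6, 7, 9, 11]
Requests below: []
Moving up and requests lie above → nearest above is min([6, 7, 9, 11]) = 6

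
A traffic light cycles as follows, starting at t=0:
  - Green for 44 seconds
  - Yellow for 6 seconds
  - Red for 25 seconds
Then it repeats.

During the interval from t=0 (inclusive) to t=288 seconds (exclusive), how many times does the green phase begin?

Answer: 4

Derivation:
Cycle = 44+6+25 = 75s
green phase starts at t = k*75 + 0 for k=0,1,2,...
Need k*75+0 < 288 → k < 3.840
k ∈ {0, ..., 3} → 4 starts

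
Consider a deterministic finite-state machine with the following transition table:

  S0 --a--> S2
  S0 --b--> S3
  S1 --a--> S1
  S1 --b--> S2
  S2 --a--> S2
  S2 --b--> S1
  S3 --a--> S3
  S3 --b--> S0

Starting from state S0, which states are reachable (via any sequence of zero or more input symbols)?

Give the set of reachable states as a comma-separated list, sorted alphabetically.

Answer: S0, S1, S2, S3

Derivation:
BFS from S0:
  visit S0: S0--a-->S2 (new), S0--b-->S3 (new)
  visit S2: S2--a-->S2 (seen), S2--b-->S1 (new)
  visit S3: S3--a-->S3 (seen), S3--b-->S0 (seen)
  visit S1: S1--a-->S1 (seen), S1--b-->S2 (seen)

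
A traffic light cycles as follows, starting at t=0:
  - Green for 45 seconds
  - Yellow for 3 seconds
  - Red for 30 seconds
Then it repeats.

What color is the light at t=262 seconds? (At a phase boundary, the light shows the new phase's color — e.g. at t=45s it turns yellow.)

Cycle length = 45 + 3 + 30 = 78s
t = 262, phase_t = 262 mod 78 = 28
28 < 45 (green end) → GREEN

Answer: green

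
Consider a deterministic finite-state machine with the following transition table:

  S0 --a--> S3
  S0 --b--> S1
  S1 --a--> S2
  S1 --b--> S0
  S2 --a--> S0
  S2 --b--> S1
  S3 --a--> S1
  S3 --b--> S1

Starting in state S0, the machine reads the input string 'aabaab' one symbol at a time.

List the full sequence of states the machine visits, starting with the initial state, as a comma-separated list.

Answer: S0, S3, S1, S0, S3, S1, S0

Derivation:
Start: S0
  read 'a': S0 --a--> S3
  read 'a': S3 --a--> S1
  read 'b': S1 --b--> S0
  read 'a': S0 --a--> S3
  read 'a': S3 --a--> S1
  read 'b': S1 --b--> S0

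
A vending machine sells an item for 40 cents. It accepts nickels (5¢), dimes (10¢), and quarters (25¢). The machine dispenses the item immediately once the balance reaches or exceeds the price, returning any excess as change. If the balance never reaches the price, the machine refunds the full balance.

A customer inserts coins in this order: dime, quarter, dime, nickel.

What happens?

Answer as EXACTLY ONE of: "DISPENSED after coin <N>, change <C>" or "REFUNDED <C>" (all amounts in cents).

Answer: DISPENSED after coin 3, change 5

Derivation:
Price: 40¢
Coin 1 (dime, 10¢): balance = 10¢
Coin 2 (quarter, 25¢): balance = 35¢
Coin 3 (dime, 10¢): balance = 45¢
  → balance >= price → DISPENSE, change = 45 - 40 = 5¢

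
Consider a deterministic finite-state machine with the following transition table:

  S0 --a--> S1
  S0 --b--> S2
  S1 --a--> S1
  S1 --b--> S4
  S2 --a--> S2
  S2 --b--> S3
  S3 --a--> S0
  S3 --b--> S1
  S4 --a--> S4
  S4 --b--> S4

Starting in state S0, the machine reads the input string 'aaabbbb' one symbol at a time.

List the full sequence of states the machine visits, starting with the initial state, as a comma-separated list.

Answer: S0, S1, S1, S1, S4, S4, S4, S4

Derivation:
Start: S0
  read 'a': S0 --a--> S1
  read 'a': S1 --a--> S1
  read 'a': S1 --a--> S1
  read 'b': S1 --b--> S4
  read 'b': S4 --b--> S4
  read 'b': S4 --b--> S4
  read 'b': S4 --b--> S4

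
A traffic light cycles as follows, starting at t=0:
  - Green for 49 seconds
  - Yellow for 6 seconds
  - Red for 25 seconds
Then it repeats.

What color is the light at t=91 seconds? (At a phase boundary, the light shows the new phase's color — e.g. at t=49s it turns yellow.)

Cycle length = 49 + 6 + 25 = 80s
t = 91, phase_t = 91 mod 80 = 11
11 < 49 (green end) → GREEN

Answer: green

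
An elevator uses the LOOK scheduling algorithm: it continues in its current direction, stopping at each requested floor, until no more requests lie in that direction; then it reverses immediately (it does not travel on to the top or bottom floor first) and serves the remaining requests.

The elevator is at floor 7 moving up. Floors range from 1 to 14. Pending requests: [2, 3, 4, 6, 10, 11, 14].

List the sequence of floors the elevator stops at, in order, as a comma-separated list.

Answer: 10, 11, 14, 6, 4, 3, 2

Derivation:
Current: 7, moving UP
Serve above first (ascending): [10, 11, 14]
Then reverse, serve below (descending): [6, 4, 3, 2]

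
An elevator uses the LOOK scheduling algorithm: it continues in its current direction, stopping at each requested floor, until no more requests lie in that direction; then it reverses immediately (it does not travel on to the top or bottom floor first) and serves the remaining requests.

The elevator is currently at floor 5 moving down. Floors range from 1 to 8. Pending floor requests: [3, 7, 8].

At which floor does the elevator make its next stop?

Current floor: 5, direction: down
Requests above: [7, 8]
Requests below: [3]
Moving down and requests lie below → nearest below is max([3]) = 3

Answer: 3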